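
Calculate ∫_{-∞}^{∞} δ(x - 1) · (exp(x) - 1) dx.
-1 + e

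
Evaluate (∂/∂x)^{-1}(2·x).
x^{2}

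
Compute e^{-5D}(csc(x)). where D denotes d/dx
\csc{\left(x - 5 \right)}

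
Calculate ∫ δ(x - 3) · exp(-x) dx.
e^{-3}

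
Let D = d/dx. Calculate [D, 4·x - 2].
4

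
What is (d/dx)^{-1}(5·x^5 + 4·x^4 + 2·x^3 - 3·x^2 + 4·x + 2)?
\frac{5 x^{6}}{6} + \frac{4 x^{5}}{5} + \frac{x^{4}}{2} - x^{3} + 2 x^{2} + 2 x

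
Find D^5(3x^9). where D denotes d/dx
45360 x^{4}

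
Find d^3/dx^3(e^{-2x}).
- 8 e^{- 2 x}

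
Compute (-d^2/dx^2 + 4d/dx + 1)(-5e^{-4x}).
155 e^{- 4 x}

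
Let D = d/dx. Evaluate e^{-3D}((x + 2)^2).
x^{2} - 2 x + 1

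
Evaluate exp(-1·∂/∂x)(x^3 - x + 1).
x^{3} - 3 x^{2} + 2 x + 1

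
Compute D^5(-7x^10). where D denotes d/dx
- 211680 x^{5}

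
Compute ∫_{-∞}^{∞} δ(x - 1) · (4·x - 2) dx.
2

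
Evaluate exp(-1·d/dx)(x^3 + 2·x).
x^{3} - 3 x^{2} + 5 x - 3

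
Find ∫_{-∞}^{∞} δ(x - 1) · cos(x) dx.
\cos{\left(1 \right)}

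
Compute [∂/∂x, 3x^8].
24 x^{7}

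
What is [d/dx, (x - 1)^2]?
2 x - 2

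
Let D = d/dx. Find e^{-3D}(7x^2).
7 x^{2} - 42 x + 63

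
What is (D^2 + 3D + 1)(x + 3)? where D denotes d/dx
x + 6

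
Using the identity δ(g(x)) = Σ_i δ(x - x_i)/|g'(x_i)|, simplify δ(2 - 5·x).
\frac{\delta(x - 2/5)}{5}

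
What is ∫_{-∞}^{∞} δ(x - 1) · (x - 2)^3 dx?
-1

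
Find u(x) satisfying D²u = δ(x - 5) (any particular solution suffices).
\frac{|x - 5|}{2}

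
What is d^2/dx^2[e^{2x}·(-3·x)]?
12 \left(- x - 1\right) e^{2 x}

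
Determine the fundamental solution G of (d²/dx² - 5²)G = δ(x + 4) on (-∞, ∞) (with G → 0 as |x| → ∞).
-\frac{e^{-5|x + 4|}}{10}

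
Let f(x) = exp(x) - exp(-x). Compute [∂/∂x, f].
2 \cosh{\left(x \right)}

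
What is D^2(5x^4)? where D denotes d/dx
60 x^{2}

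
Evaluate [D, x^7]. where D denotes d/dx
7 x^{6}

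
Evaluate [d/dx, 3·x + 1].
3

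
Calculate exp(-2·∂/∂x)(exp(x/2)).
e^{\frac{x}{2} - 1}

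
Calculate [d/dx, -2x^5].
- 10 x^{4}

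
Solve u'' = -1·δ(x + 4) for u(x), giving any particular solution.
-\frac{|x + 4|}{2}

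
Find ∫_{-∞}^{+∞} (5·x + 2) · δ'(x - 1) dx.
-5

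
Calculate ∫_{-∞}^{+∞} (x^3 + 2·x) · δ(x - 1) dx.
3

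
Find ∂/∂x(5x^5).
25 x^{4}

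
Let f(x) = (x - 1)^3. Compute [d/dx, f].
3 \left(x - 1\right)^{2}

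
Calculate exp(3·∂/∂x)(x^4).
x^{4} + 12 x^{3} + 54 x^{2} + 108 x + 81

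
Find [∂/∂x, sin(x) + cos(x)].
- \sin{\left(x \right)} + \cos{\left(x \right)}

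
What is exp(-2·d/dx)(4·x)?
4 x - 8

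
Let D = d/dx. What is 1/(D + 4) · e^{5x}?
\frac{e^{5 x}}{9}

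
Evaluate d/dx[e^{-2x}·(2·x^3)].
x^{2} \left(6 - 4 x\right) e^{- 2 x}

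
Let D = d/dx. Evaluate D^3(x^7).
210 x^{4}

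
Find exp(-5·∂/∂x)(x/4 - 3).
\frac{x}{4} - \frac{17}{4}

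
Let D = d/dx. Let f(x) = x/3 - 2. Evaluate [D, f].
\frac{1}{3}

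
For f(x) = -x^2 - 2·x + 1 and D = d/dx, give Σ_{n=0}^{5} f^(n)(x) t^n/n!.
- t^{2} - 2 t \left(x + 1\right) - x^{2} - 2 x + 1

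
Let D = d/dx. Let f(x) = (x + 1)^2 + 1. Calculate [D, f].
2 x + 2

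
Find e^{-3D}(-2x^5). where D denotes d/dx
- 2 x^{5} + 30 x^{4} - 180 x^{3} + 540 x^{2} - 810 x + 486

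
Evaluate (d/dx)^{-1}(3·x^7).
\frac{3 x^{8}}{8}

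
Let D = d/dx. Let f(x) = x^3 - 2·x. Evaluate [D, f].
3 x^{2} - 2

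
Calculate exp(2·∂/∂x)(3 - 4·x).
- 4 x - 5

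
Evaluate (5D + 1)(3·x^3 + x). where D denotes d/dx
3 x^{3} + 45 x^{2} + x + 5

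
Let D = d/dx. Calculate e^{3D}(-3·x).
- 3 x - 9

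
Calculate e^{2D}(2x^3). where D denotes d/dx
2 x^{3} + 12 x^{2} + 24 x + 16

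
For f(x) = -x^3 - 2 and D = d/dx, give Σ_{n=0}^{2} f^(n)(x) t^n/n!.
- 3 t^{2} x - 3 t x^{2} - x^{3} - 2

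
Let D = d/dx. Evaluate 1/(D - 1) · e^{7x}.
\frac{e^{7 x}}{6}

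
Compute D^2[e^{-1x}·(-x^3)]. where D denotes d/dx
x \left(- x^{2} + 6 x - 6\right) e^{- x}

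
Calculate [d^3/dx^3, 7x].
21\frac{d^{2}}{dx^{2}}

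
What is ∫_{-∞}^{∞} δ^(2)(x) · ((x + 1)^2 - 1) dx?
2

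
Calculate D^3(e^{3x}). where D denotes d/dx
27 e^{3 x}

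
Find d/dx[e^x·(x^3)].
x^{2} \left(x + 3\right) e^{x}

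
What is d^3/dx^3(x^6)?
120 x^{3}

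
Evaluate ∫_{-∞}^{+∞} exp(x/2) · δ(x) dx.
1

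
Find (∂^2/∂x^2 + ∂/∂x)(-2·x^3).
6 x \left(- x - 2\right)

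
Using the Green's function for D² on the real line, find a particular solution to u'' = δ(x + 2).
\frac{|x + 2|}{2}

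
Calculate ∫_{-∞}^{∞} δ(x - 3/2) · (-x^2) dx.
- \frac{9}{4}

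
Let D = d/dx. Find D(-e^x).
- e^{x}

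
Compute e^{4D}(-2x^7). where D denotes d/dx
- 2 x^{7} - 56 x^{6} - 672 x^{5} - 4480 x^{4} - 17920 x^{3} - 43008 x^{2} - 57344 x - 32768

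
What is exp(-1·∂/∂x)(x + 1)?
x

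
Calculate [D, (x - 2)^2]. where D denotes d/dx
2 x - 4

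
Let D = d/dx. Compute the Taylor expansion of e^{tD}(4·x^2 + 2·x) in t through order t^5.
4 t^{2} + 2 t \left(4 x + 1\right) + 4 x^{2} + 2 x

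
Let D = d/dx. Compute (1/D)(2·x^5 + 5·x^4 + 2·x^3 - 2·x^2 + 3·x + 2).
\frac{x^{6}}{3} + x^{5} + \frac{x^{4}}{2} - \frac{2 x^{3}}{3} + \frac{3 x^{2}}{2} + 2 x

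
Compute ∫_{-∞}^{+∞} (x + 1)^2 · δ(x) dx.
1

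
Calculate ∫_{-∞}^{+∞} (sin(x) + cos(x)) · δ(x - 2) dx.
\cos{\left(2 \right)} + \sin{\left(2 \right)}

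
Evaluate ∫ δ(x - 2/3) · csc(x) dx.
\csc{\left(\frac{2}{3} \right)}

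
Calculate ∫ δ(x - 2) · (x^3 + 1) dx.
9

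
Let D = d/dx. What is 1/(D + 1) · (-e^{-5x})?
\frac{e^{- 5 x}}{4}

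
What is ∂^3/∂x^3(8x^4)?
192 x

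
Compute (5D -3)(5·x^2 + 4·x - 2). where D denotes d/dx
- 15 x^{2} + 38 x + 26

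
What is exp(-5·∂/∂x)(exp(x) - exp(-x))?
- e^{5 - x} + e^{x - 5}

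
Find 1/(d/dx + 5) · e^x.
\frac{e^{x}}{6}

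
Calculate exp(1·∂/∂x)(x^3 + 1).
x^{3} + 3 x^{2} + 3 x + 2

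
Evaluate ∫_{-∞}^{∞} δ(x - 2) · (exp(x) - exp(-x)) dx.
2 \sinh{\left(2 \right)}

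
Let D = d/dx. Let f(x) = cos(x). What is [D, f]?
- \sin{\left(x \right)}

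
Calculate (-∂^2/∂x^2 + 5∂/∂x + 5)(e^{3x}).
11 e^{3 x}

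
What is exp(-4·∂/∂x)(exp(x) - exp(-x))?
- e^{4 - x} + e^{x - 4}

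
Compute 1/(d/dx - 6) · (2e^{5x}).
- 2 e^{5 x}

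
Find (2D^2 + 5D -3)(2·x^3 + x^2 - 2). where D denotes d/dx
- 6 x^{3} + 27 x^{2} + 34 x + 10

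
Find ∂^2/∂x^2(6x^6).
180 x^{4}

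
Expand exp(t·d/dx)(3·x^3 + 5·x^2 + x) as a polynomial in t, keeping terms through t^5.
3 t^{3} + t^{2} \left(9 x + 5\right) + t \left(9 x^{2} + 10 x + 1\right) + 3 x^{3} + 5 x^{2} + x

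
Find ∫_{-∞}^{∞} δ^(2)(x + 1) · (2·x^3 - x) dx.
-12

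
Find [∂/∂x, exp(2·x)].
2 e^{2 x}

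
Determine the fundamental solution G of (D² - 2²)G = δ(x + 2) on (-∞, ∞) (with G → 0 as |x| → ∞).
-\frac{e^{-2|x + 2|}}{4}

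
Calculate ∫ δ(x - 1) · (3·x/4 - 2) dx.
- \frac{5}{4}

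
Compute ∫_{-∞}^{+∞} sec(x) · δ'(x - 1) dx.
- \tan{\left(1 \right)} \sec{\left(1 \right)}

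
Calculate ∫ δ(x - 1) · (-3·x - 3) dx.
-6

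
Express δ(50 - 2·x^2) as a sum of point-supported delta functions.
\frac{\delta(x - 5) + \delta(x + 5)}{20}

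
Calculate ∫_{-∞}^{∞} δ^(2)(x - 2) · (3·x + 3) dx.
0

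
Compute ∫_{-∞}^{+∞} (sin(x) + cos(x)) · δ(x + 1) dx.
- \sin{\left(1 \right)} + \cos{\left(1 \right)}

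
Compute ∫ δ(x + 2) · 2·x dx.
-4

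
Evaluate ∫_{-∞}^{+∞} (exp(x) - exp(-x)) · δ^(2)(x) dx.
0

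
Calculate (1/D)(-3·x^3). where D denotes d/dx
- \frac{3 x^{4}}{4}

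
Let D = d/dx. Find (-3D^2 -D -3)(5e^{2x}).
- 85 e^{2 x}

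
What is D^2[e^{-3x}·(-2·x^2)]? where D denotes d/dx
2 \left(- 9 x^{2} + 12 x - 2\right) e^{- 3 x}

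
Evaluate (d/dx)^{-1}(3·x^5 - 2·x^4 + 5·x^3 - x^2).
\frac{x^{6}}{2} - \frac{2 x^{5}}{5} + \frac{5 x^{4}}{4} - \frac{x^{3}}{3}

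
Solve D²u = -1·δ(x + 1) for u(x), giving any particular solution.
-\frac{|x + 1|}{2}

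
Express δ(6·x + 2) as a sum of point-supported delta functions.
\frac{\delta(x + 1/3)}{6}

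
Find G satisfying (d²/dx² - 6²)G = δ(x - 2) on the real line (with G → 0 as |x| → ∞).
-\frac{e^{-6|x - 2|}}{12}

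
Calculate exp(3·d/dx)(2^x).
2^{x + 3}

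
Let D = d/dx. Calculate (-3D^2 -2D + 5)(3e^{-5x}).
- 180 e^{- 5 x}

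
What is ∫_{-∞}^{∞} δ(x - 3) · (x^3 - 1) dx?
26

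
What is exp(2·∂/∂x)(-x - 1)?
- x - 3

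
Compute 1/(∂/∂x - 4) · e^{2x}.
- \frac{e^{2 x}}{2}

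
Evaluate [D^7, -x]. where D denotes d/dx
-7D^{6}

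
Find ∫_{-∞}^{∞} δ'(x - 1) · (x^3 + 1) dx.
-3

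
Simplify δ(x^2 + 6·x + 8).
\frac{\delta(x + 2) + \delta(x + 4)}{2}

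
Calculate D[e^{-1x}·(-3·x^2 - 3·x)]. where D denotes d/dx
3 \left(x^{2} - x - 1\right) e^{- x}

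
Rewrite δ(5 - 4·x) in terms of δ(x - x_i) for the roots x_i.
\frac{\delta(x - 5/4)}{4}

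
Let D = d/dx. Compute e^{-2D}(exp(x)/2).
\frac{e^{x - 2}}{2}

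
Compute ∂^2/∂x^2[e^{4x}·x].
\left(16 x + 8\right) e^{4 x}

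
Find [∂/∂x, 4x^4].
16 x^{3}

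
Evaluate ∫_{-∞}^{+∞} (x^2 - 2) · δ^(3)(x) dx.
0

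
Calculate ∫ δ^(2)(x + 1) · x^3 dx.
-6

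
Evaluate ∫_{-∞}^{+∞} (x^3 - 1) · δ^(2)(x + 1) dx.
-6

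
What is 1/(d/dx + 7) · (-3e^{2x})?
- \frac{e^{2 x}}{3}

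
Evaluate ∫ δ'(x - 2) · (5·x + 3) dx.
-5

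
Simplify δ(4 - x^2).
\frac{\delta(x - 2) + \delta(x + 2)}{4}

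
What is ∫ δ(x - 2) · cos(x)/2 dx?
\frac{\cos{\left(2 \right)}}{2}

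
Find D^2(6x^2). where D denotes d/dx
12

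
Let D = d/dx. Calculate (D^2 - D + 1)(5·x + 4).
5 x - 1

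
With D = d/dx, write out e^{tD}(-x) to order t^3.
- t - x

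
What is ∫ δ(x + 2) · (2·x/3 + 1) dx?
- \frac{1}{3}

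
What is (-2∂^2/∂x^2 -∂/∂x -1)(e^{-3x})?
- 16 e^{- 3 x}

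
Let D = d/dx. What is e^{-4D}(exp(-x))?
e^{4 - x}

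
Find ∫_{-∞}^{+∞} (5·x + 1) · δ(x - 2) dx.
11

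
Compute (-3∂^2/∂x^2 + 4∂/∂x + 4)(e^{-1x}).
- 3 e^{- x}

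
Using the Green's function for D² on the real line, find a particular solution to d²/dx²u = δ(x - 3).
\frac{|x - 3|}{2}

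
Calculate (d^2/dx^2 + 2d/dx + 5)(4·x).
20 x + 8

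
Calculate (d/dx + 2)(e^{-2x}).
0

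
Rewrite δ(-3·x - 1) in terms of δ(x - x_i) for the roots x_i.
\frac{\delta(x + 1/3)}{3}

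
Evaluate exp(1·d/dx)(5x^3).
5 x^{3} + 15 x^{2} + 15 x + 5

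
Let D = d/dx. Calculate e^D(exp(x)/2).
\frac{e^{x + 1}}{2}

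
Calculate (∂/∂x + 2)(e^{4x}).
6 e^{4 x}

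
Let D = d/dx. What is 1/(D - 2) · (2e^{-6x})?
- \frac{e^{- 6 x}}{4}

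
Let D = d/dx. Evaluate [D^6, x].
6D^{5}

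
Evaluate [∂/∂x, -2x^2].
- 4 x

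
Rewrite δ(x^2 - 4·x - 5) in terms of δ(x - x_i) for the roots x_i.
\frac{\delta(x - 5) + \delta(x + 1)}{6}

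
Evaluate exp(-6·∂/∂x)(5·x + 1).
5 x - 29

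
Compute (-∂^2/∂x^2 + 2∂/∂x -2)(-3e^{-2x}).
30 e^{- 2 x}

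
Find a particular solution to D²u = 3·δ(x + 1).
\frac{3|x + 1|}{2}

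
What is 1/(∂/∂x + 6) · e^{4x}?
\frac{e^{4 x}}{10}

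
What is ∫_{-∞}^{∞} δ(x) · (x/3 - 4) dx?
-4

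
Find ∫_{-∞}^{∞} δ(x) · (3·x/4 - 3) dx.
-3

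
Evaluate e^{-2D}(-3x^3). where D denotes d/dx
- 3 x^{3} + 18 x^{2} - 36 x + 24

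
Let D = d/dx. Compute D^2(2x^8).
112 x^{6}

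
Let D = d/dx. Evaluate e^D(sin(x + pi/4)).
\sin{\left(x + \frac{\pi}{4} + 1 \right)}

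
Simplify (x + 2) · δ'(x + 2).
-\delta(x + 2)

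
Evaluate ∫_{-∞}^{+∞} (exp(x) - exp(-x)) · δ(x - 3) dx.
2 \sinh{\left(3 \right)}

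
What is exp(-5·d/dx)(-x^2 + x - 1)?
- x^{2} + 11 x - 31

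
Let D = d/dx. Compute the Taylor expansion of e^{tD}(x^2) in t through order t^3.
t^{2} + 2 t x + x^{2}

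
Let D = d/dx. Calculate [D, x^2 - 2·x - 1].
2 x - 2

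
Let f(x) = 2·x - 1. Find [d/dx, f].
2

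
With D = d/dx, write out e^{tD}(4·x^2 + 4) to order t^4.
4 t^{2} + 8 t x + 4 x^{2} + 4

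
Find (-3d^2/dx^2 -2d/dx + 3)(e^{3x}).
- 30 e^{3 x}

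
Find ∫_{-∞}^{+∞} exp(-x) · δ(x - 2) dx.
e^{-2}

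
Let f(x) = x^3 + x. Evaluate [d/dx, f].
3 x^{2} + 1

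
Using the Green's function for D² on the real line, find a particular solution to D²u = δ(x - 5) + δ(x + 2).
\frac{|x - 5|}{2} + \frac{|x + 2|}{2}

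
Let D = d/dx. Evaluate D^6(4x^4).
0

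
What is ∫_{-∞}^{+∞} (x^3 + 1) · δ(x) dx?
1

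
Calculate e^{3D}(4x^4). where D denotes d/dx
4 x^{4} + 48 x^{3} + 216 x^{2} + 432 x + 324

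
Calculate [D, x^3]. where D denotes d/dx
3 x^{2}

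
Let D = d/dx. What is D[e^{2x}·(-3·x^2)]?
6 x \left(- x - 1\right) e^{2 x}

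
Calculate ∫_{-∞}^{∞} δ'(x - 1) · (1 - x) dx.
1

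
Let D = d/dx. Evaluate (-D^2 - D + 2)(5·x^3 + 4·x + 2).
x \left(10 x^{2} - 15 x - 22\right)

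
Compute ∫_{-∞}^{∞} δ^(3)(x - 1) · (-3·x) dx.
0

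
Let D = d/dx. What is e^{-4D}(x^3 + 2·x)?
x^{3} - 12 x^{2} + 50 x - 72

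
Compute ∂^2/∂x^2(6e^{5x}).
150 e^{5 x}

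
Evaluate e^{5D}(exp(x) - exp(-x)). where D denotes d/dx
2 \sinh{\left(x + 5 \right)}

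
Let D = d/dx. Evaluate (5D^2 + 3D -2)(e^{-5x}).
108 e^{- 5 x}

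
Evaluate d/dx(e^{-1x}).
- e^{- x}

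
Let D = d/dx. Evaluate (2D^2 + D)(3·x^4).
12 x^{2} \left(x + 6\right)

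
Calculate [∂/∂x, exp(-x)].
- e^{- x}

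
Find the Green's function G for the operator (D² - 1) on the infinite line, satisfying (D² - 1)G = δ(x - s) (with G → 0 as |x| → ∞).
-\frac{e^{-|x-s|}}{2}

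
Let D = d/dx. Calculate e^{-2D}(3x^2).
3 x^{2} - 12 x + 12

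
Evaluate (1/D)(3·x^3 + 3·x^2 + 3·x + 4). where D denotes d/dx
\frac{3 x^{4}}{4} + x^{3} + \frac{3 x^{2}}{2} + 4 x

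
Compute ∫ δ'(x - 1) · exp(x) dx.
- e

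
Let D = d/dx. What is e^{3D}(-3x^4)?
- 3 x^{4} - 36 x^{3} - 162 x^{2} - 324 x - 243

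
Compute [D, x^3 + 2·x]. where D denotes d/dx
3 x^{2} + 2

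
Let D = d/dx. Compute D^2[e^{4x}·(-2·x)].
\left(- 32 x - 16\right) e^{4 x}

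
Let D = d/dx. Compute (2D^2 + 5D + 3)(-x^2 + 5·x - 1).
- 3 x^{2} + 5 x + 18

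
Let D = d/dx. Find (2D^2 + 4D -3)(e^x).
3 e^{x}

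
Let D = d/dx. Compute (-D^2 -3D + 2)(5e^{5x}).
- 190 e^{5 x}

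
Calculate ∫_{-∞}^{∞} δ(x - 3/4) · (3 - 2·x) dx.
\frac{3}{2}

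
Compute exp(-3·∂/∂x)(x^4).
x^{4} - 12 x^{3} + 54 x^{2} - 108 x + 81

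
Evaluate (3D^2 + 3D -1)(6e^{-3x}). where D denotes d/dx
102 e^{- 3 x}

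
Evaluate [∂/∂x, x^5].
5 x^{4}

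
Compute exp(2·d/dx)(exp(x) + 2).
e^{x + 2} + 2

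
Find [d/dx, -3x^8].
- 24 x^{7}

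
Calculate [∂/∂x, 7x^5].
35 x^{4}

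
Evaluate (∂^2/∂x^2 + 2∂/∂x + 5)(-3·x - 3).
- 15 x - 21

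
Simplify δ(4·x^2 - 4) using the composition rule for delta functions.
\frac{\delta(x - 1) + \delta(x + 1)}{8}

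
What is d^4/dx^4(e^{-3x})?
81 e^{- 3 x}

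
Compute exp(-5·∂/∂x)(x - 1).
x - 6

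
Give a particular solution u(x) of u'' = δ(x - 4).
\frac{|x - 4|}{2}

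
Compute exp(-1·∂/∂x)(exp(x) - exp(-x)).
- e^{1 - x} + e^{x - 1}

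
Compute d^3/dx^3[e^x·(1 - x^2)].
\left(- x^{2} - 6 x - 5\right) e^{x}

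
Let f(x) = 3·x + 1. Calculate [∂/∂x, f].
3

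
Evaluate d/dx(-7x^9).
- 63 x^{8}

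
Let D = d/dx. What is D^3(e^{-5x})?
- 125 e^{- 5 x}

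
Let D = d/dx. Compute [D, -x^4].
- 4 x^{3}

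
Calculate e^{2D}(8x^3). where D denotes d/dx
8 x^{3} + 48 x^{2} + 96 x + 64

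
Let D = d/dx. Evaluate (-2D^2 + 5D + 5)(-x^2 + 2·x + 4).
34 - 5 x^{2}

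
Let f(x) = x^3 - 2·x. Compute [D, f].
3 x^{2} - 2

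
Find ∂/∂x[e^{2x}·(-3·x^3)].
x^{2} \left(- 6 x - 9\right) e^{2 x}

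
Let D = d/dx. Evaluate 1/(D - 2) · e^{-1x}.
- \frac{e^{- x}}{3}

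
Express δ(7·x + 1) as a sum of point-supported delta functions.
\frac{\delta(x + 1/7)}{7}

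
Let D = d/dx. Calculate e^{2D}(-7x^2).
- 7 x^{2} - 28 x - 28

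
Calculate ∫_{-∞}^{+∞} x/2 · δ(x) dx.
0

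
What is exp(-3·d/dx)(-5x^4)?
- 5 x^{4} + 60 x^{3} - 270 x^{2} + 540 x - 405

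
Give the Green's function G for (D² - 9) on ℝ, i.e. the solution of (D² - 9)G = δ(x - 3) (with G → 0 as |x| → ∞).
-\frac{e^{-3|x - 3|}}{6}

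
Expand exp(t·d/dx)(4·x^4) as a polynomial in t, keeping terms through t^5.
4 t^{4} + 16 t^{3} x + 24 t^{2} x^{2} + 16 t x^{3} + 4 x^{4}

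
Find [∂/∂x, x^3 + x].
3 x^{2} + 1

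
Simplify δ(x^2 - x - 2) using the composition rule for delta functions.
\frac{\delta(x + 1) + \delta(x - 2)}{3}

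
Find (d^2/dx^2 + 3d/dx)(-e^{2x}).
- 10 e^{2 x}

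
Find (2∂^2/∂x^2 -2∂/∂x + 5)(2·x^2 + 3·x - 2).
10 x^{2} + 7 x - 8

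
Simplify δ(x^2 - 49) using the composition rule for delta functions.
\frac{\delta(x - 7) + \delta(x + 7)}{14}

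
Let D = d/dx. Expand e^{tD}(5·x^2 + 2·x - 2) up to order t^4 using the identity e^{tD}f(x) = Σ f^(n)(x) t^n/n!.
5 t^{2} + 2 t \left(5 x + 1\right) + 5 x^{2} + 2 x - 2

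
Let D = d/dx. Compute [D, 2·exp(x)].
2 e^{x}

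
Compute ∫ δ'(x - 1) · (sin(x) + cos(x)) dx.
- \cos{\left(1 \right)} + \sin{\left(1 \right)}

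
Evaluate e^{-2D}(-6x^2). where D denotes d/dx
- 6 x^{2} + 24 x - 24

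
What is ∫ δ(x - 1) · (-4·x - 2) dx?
-6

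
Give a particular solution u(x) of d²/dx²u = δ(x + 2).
\frac{|x + 2|}{2}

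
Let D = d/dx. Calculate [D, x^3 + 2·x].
3 x^{2} + 2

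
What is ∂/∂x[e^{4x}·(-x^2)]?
2 x \left(- 2 x - 1\right) e^{4 x}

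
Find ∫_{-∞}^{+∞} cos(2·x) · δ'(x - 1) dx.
2 \sin{\left(2 \right)}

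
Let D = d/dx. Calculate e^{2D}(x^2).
x^{2} + 4 x + 4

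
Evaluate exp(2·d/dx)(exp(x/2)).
e^{\frac{x}{2} + 1}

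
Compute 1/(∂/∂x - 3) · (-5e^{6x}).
- \frac{5 e^{6 x}}{3}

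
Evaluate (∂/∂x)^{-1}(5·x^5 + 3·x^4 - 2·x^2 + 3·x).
\frac{5 x^{6}}{6} + \frac{3 x^{5}}{5} - \frac{2 x^{3}}{3} + \frac{3 x^{2}}{2}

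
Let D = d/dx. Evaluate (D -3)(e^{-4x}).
- 7 e^{- 4 x}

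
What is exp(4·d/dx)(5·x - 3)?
5 x + 17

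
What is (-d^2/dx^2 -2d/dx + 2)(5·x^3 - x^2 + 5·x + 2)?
10 x^{3} - 32 x^{2} - 16 x - 4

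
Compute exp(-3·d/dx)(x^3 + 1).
x^{3} - 9 x^{2} + 27 x - 26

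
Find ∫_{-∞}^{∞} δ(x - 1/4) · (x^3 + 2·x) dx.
\frac{33}{64}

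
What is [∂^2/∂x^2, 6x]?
12\frac{d}{dx}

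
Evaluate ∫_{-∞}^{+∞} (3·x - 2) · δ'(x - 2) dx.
-3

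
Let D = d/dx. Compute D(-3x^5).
- 15 x^{4}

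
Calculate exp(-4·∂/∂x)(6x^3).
6 x^{3} - 72 x^{2} + 288 x - 384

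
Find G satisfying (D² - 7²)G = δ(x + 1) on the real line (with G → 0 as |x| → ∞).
-\frac{e^{-7|x + 1|}}{14}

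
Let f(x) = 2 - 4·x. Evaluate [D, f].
-4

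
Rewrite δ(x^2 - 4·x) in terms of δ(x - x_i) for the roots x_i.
\frac{\delta(x - 4) + \delta(x)}{4}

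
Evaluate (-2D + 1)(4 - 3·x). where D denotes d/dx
10 - 3 x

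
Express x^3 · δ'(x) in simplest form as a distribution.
0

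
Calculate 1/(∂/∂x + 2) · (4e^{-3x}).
- 4 e^{- 3 x}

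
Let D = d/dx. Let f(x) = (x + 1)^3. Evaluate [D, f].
3 \left(x + 1\right)^{2}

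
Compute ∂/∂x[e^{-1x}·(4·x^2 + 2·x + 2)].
2 x \left(3 - 2 x\right) e^{- x}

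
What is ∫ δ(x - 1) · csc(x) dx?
\csc{\left(1 \right)}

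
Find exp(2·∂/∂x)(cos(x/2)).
\cos{\left(\frac{x}{2} + 1 \right)}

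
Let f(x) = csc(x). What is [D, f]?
- \cot{\left(x \right)} \csc{\left(x \right)}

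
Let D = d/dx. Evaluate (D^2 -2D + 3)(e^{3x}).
6 e^{3 x}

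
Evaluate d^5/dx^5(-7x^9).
- 105840 x^{4}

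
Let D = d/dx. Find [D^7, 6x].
42D^{6}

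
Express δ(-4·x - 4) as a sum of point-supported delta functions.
\frac{\delta(x + 1)}{4}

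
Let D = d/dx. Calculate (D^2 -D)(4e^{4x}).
48 e^{4 x}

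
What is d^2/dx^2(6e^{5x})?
150 e^{5 x}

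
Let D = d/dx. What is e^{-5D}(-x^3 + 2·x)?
- x^{3} + 15 x^{2} - 73 x + 115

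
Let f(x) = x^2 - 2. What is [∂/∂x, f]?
2 x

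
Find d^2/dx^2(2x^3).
12 x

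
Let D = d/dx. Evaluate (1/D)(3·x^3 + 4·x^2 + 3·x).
\frac{3 x^{4}}{4} + \frac{4 x^{3}}{3} + \frac{3 x^{2}}{2}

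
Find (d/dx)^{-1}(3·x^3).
\frac{3 x^{4}}{4}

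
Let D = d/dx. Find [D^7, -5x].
-35D^{6}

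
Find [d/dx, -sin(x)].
- \cos{\left(x \right)}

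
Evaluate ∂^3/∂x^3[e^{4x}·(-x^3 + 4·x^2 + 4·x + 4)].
\left(- 64 x^{3} + 112 x^{2} + 568 x + 538\right) e^{4 x}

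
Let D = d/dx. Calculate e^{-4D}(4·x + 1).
4 x - 15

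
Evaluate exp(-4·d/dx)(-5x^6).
- 5 x^{6} + 120 x^{5} - 1200 x^{4} + 6400 x^{3} - 19200 x^{2} + 30720 x - 20480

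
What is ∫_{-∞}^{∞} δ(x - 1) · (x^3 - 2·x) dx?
-1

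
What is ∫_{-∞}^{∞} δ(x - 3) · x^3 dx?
27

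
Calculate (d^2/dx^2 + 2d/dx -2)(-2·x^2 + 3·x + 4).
4 x^{2} - 14 x - 6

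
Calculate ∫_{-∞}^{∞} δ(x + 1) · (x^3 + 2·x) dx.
-3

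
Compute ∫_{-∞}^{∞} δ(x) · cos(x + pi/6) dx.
\frac{\sqrt{3}}{2}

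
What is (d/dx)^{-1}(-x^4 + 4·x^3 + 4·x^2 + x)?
- \frac{x^{5}}{5} + x^{4} + \frac{4 x^{3}}{3} + \frac{x^{2}}{2}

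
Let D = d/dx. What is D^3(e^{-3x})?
- 27 e^{- 3 x}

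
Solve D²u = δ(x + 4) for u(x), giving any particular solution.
\frac{|x + 4|}{2}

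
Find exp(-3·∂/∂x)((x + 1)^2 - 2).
x^{2} - 4 x + 2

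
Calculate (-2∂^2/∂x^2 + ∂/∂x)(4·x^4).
16 x^{2} \left(x - 6\right)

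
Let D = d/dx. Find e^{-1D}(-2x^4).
- 2 x^{4} + 8 x^{3} - 12 x^{2} + 8 x - 2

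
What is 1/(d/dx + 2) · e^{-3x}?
- e^{- 3 x}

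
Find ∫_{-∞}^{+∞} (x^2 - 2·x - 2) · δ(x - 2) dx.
-2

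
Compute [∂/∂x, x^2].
2 x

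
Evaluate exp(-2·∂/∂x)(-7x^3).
- 7 x^{3} + 42 x^{2} - 84 x + 56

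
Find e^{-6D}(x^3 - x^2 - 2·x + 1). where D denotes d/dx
x^{3} - 19 x^{2} + 118 x - 239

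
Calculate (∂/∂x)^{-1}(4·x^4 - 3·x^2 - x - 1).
\frac{4 x^{5}}{5} - x^{3} - \frac{x^{2}}{2} - x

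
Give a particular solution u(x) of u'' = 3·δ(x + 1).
\frac{3|x + 1|}{2}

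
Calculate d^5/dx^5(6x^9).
90720 x^{4}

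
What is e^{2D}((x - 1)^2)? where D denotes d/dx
x^{2} + 2 x + 1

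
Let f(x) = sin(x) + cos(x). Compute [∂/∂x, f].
- \sin{\left(x \right)} + \cos{\left(x \right)}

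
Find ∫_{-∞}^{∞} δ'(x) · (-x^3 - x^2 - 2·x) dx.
2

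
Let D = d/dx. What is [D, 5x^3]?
15 x^{2}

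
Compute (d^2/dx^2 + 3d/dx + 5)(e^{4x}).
33 e^{4 x}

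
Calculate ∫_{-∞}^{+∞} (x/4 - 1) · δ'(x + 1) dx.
- \frac{1}{4}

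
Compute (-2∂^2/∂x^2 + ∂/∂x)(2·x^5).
10 x^{3} \left(x - 8\right)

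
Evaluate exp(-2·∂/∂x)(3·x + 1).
3 x - 5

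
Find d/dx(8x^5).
40 x^{4}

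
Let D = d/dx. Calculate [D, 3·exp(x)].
3 e^{x}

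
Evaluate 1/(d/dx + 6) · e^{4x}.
\frac{e^{4 x}}{10}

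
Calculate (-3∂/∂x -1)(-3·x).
3 x + 9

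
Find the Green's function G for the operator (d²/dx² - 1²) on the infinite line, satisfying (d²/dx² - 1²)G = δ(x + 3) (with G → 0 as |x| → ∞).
-\frac{e^{-|x + 3|}}{2}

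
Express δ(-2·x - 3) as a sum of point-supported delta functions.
\frac{\delta(x + 3/2)}{2}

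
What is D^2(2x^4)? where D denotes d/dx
24 x^{2}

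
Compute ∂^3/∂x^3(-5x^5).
- 300 x^{2}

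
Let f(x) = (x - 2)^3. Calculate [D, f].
3 \left(x - 2\right)^{2}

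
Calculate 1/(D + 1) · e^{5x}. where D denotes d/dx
\frac{e^{5 x}}{6}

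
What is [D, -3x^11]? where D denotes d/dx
- 33 x^{10}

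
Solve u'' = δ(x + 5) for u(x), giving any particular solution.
\frac{|x + 5|}{2}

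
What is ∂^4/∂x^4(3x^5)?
360 x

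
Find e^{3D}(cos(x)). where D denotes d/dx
\cos{\left(x + 3 \right)}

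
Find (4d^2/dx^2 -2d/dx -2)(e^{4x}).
54 e^{4 x}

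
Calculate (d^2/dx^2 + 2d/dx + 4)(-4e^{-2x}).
- 16 e^{- 2 x}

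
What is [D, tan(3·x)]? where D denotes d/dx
\frac{3}{\cos^{2}{\left(3 x \right)}}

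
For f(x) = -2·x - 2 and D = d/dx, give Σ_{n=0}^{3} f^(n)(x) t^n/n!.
- 2 t - 2 x - 2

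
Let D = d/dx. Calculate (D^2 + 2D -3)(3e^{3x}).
36 e^{3 x}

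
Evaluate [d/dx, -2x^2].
- 4 x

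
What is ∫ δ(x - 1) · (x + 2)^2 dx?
9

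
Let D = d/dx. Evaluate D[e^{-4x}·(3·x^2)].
6 x \left(1 - 2 x\right) e^{- 4 x}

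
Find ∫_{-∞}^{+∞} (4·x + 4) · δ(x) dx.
4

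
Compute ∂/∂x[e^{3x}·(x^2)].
x \left(3 x + 2\right) e^{3 x}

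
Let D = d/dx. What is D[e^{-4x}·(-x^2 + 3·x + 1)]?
\left(4 x^{2} - 14 x - 1\right) e^{- 4 x}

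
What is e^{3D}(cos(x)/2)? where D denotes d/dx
\frac{\cos{\left(x + 3 \right)}}{2}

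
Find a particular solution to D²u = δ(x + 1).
\frac{|x + 1|}{2}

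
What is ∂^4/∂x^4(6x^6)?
2160 x^{2}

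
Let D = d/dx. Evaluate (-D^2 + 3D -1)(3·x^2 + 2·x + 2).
- 3 x^{2} + 16 x - 2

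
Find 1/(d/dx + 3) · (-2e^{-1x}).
- e^{- x}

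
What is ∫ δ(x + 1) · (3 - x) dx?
4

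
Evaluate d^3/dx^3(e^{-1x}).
- e^{- x}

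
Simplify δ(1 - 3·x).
\frac{\delta(x - 1/3)}{3}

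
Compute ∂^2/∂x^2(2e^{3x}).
18 e^{3 x}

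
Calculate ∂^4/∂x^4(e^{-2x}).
16 e^{- 2 x}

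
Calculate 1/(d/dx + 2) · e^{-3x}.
- e^{- 3 x}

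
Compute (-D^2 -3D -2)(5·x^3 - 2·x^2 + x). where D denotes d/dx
- 10 x^{3} - 41 x^{2} - 20 x + 1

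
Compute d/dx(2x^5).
10 x^{4}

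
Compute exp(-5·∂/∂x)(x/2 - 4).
\frac{x}{2} - \frac{13}{2}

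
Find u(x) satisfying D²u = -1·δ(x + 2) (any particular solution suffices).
-\frac{|x + 2|}{2}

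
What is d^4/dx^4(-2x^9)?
- 6048 x^{5}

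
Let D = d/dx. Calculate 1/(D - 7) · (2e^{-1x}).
- \frac{e^{- x}}{4}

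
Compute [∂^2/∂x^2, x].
2\frac{d}{dx}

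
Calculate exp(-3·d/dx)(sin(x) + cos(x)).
\sqrt{2} \cos{\left(- x + \frac{\pi}{4} + 3 \right)}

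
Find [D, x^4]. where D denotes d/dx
4 x^{3}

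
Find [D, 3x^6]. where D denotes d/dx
18 x^{5}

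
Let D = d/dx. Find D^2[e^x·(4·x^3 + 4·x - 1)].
\left(4 x^{3} + 24 x^{2} + 28 x + 7\right) e^{x}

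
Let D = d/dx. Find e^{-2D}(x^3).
x^{3} - 6 x^{2} + 12 x - 8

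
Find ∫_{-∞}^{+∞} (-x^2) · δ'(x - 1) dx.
2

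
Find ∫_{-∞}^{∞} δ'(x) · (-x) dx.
1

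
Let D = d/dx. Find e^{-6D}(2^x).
2^{x - 6}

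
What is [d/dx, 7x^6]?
42 x^{5}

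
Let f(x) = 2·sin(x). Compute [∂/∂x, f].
2 \cos{\left(x \right)}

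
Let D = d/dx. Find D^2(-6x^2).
-12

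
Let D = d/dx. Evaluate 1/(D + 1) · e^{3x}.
\frac{e^{3 x}}{4}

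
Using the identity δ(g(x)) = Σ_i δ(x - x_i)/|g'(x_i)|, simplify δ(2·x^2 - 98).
\frac{\delta(x - 7) + \delta(x + 7)}{28}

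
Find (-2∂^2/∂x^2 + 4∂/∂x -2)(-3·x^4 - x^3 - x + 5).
6 x^{4} - 46 x^{3} + 60 x^{2} + 14 x - 14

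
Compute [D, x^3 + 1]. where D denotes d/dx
3 x^{2}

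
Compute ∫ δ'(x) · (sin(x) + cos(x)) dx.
-1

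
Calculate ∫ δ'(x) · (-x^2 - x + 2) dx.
1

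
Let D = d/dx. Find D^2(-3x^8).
- 168 x^{6}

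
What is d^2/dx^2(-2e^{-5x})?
- 50 e^{- 5 x}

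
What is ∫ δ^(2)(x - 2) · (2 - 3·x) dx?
0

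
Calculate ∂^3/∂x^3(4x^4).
96 x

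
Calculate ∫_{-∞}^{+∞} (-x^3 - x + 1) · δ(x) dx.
1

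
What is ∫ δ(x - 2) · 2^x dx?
4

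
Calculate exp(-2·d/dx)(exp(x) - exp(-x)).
- e^{2 - x} + e^{x - 2}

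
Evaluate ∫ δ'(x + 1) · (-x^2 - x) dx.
-1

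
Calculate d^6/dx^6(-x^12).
- 665280 x^{6}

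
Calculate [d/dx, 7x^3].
21 x^{2}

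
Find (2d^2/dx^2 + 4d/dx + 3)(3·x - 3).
9 x + 3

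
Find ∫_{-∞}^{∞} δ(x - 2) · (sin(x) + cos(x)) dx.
\cos{\left(2 \right)} + \sin{\left(2 \right)}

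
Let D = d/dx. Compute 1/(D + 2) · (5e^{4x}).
\frac{5 e^{4 x}}{6}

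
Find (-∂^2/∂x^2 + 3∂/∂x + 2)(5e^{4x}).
- 10 e^{4 x}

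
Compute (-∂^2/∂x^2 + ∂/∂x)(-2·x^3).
6 x \left(2 - x\right)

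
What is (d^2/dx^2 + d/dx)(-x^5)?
5 x^{3} \left(- x - 4\right)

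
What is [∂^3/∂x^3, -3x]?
-9\frac{d^{2}}{dx^{2}}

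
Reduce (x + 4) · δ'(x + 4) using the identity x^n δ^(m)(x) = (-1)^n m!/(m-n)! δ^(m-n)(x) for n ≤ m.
-\delta(x + 4)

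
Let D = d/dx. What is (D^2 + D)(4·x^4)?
16 x^{2} \left(x + 3\right)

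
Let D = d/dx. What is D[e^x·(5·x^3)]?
5 x^{2} \left(x + 3\right) e^{x}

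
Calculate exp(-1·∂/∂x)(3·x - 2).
3 x - 5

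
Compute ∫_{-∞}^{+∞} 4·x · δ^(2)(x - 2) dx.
0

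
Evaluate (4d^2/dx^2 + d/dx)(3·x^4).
12 x^{2} \left(x + 12\right)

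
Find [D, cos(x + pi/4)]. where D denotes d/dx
- \sin{\left(x + \frac{\pi}{4} \right)}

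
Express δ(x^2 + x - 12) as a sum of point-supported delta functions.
\frac{\delta(x - 3) + \delta(x + 4)}{7}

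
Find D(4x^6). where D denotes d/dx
24 x^{5}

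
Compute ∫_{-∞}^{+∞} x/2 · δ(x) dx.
0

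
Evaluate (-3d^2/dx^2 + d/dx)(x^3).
3 x \left(x - 6\right)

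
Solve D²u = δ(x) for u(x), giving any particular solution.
\frac{|x|}{2}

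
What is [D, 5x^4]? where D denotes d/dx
20 x^{3}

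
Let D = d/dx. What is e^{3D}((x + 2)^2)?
x^{2} + 10 x + 25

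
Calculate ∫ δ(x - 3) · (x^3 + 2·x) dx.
33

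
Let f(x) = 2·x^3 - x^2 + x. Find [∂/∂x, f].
6 x^{2} - 2 x + 1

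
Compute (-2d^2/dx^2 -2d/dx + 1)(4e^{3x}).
- 92 e^{3 x}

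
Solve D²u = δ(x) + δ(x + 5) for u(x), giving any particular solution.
\frac{|x|}{2} + \frac{|x + 5|}{2}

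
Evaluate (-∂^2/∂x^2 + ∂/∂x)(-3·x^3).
9 x \left(2 - x\right)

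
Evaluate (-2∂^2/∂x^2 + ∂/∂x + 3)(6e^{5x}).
- 252 e^{5 x}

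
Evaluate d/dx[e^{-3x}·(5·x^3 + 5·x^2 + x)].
\left(- 15 x^{3} + 7 x + 1\right) e^{- 3 x}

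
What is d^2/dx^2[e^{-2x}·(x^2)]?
2 \left(2 x^{2} - 4 x + 1\right) e^{- 2 x}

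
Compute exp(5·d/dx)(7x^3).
7 x^{3} + 105 x^{2} + 525 x + 875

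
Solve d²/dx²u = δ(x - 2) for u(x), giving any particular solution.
\frac{|x - 2|}{2}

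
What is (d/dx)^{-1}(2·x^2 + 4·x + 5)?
\frac{2 x^{3}}{3} + 2 x^{2} + 5 x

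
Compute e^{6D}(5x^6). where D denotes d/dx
5 x^{6} + 180 x^{5} + 2700 x^{4} + 21600 x^{3} + 97200 x^{2} + 233280 x + 233280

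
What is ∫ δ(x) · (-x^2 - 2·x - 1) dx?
-1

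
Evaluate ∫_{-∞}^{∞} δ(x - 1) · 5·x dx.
5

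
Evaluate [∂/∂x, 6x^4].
24 x^{3}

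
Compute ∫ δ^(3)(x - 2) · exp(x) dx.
- e^{2}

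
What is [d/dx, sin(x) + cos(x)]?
- \sin{\left(x \right)} + \cos{\left(x \right)}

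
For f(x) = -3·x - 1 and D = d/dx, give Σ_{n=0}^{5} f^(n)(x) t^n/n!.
- 3 t - 3 x - 1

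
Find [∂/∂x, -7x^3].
- 21 x^{2}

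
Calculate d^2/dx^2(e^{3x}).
9 e^{3 x}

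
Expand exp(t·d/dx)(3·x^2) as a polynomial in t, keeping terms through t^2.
3 t^{2} + 6 t x + 3 x^{2}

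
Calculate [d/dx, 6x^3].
18 x^{2}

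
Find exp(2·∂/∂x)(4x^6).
4 x^{6} + 48 x^{5} + 240 x^{4} + 640 x^{3} + 960 x^{2} + 768 x + 256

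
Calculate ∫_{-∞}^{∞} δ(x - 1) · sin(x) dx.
\sin{\left(1 \right)}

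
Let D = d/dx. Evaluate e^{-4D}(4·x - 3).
4 x - 19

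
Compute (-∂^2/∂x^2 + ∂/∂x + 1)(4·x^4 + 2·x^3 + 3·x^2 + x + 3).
4 x^{4} + 18 x^{3} - 39 x^{2} - 5 x - 2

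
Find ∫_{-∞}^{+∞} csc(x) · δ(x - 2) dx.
\csc{\left(2 \right)}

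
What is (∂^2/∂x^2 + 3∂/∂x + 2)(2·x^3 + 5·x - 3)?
4 x^{3} + 18 x^{2} + 22 x + 9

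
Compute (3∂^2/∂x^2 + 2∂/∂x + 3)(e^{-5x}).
68 e^{- 5 x}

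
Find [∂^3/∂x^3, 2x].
6\frac{d^{2}}{dx^{2}}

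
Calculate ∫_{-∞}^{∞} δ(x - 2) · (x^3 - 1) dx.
7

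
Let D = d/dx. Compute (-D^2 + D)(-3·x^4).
12 x^{2} \left(3 - x\right)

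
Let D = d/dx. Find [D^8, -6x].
-48D^{7}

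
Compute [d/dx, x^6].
6 x^{5}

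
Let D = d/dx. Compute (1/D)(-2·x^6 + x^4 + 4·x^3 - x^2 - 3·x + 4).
- \frac{2 x^{7}}{7} + \frac{x^{5}}{5} + x^{4} - \frac{x^{3}}{3} - \frac{3 x^{2}}{2} + 4 x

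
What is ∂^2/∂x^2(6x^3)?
36 x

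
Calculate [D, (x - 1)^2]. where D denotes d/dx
2 x - 2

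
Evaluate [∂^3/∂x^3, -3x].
-9\frac{d^{2}}{dx^{2}}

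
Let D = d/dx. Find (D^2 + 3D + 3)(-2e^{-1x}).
- 2 e^{- x}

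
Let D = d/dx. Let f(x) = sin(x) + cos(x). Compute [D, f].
- \sin{\left(x \right)} + \cos{\left(x \right)}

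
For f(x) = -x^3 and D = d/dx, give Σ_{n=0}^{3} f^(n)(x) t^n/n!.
- t^{3} - 3 t^{2} x - 3 t x^{2} - x^{3}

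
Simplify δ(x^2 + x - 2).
\frac{\delta(x + 2) + \delta(x - 1)}{3}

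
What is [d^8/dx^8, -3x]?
-24\frac{d^{7}}{dx^{7}}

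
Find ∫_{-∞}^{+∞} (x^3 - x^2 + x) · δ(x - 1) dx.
1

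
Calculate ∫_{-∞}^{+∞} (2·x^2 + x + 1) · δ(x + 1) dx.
2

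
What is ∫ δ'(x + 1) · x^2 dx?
2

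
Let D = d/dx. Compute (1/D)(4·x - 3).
2 x^{2} - 3 x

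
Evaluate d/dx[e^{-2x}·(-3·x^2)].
6 x \left(x - 1\right) e^{- 2 x}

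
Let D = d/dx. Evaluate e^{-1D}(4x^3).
4 x^{3} - 12 x^{2} + 12 x - 4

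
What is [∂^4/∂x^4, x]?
4\frac{d^{3}}{dx^{3}}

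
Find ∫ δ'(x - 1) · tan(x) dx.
- \tan^{2}{\left(1 \right)} - 1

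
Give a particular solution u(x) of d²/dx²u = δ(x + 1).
\frac{|x + 1|}{2}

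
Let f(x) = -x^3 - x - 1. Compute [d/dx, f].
- 3 x^{2} - 1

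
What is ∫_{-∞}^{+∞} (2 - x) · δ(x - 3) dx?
-1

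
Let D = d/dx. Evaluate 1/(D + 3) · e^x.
\frac{e^{x}}{4}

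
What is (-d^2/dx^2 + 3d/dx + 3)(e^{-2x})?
- 7 e^{- 2 x}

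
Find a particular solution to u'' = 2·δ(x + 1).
|x + 1|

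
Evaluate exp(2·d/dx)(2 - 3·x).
- 3 x - 4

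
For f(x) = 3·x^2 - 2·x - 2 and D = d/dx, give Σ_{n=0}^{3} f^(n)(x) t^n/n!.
3 t^{2} + 2 t \left(3 x - 1\right) + 3 x^{2} - 2 x - 2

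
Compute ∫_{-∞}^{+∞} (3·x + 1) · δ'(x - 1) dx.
-3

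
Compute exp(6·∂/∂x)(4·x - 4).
4 x + 20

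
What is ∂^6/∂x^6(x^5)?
0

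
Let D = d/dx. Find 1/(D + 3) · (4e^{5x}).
\frac{e^{5 x}}{2}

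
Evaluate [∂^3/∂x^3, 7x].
21\frac{d^{2}}{dx^{2}}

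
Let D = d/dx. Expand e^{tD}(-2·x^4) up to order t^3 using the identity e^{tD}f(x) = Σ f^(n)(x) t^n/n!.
2 x \left(- 4 t^{3} - 6 t^{2} x - 4 t x^{2} - x^{3}\right)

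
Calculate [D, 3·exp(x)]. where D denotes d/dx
3 e^{x}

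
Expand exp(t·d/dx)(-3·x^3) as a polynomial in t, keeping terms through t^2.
3 x \left(- 3 t^{2} - 3 t x - x^{2}\right)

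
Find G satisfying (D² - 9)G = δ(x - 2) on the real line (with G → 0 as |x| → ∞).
-\frac{e^{-3|x - 2|}}{6}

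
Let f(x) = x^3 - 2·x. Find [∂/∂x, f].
3 x^{2} - 2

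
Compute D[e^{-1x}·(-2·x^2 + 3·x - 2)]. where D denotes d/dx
\left(2 x^{2} - 7 x + 5\right) e^{- x}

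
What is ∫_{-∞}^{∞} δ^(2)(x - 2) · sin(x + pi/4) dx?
- \sin{\left(\frac{\pi}{4} + 2 \right)}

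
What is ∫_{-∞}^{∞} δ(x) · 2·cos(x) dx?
2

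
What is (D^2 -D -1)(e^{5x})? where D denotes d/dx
19 e^{5 x}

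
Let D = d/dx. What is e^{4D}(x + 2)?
x + 6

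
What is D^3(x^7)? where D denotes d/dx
210 x^{4}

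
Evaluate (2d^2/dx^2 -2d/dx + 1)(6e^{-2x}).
78 e^{- 2 x}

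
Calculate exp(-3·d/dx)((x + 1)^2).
x^{2} - 4 x + 4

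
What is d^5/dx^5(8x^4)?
0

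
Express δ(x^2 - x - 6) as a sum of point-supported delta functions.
\frac{\delta(x - 3) + \delta(x + 2)}{5}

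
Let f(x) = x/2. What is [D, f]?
\frac{1}{2}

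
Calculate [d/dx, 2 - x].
-1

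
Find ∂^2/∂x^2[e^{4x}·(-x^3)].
- 2 x \left(8 x^{2} + 12 x + 3\right) e^{4 x}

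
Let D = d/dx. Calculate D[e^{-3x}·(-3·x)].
3 \left(3 x - 1\right) e^{- 3 x}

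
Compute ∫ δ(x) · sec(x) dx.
1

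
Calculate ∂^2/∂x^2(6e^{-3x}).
54 e^{- 3 x}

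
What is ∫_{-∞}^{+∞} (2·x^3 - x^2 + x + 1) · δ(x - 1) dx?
3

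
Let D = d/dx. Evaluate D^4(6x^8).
10080 x^{4}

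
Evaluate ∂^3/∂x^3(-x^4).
- 24 x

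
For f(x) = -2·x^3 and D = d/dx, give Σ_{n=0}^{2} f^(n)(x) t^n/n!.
2 x \left(- 3 t^{2} - 3 t x - x^{2}\right)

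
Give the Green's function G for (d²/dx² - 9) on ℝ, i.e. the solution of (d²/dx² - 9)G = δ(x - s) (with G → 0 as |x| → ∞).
-\frac{e^{-3|x-s|}}{6}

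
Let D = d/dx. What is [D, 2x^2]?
4 x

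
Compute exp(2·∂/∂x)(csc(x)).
\csc{\left(x + 2 \right)}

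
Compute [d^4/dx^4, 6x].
24\frac{d^{3}}{dx^{3}}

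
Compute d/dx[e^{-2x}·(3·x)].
3 \left(1 - 2 x\right) e^{- 2 x}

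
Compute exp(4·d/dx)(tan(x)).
\tan{\left(x + 4 \right)}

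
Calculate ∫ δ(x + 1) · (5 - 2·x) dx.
7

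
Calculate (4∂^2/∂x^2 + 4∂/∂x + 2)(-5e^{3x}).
- 250 e^{3 x}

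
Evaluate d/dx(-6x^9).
- 54 x^{8}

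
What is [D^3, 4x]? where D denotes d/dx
12D^{2}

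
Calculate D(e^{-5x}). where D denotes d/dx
- 5 e^{- 5 x}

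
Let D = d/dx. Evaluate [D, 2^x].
2^{x} \log{\left(2 \right)}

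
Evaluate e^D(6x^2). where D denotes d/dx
6 x^{2} + 12 x + 6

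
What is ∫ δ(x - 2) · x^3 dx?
8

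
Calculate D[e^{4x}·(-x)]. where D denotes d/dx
\left(- 4 x - 1\right) e^{4 x}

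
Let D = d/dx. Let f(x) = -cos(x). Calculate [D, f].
\sin{\left(x \right)}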